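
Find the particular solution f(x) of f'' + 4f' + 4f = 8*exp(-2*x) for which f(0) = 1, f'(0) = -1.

f = x*exp(-2*x) + 4*x**2*exp(-2*x) + exp(-2*x)

Characteristic equation r² + 4r + 4 = 0 has discriminant (4)² - 4·(4) = 0, so r = -2 is a repeated root.
Hence f_h = (C1 + C2*x)*exp(-2*x).
Since exp(-2*x) solves the homogeneous equation (r = -2 is a root of multiplicity 2), multiply the trial by x^2. Try f_p = A*x^2*exp(-2*x). Substituting into the equation and dividing by exp(-2*x) gives A = 4, so f_p = 4*x^2*exp(-2*x).
General solution: f = C1*exp(-2*x) + 4*x^2*exp(-2*x) + C2*x*exp(-2*x).
Apply the initial conditions: f(0) = C1 = 1 and f'(0) = C2 - 2*C1 = -1. Solving gives C1 = 1, C2 = 1.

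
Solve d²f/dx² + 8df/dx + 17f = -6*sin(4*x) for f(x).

Characteristic equation r² + 8r + 17 = 0 has discriminant (8)² - 4·(17) = -4 < 0, so r = -4 ± i.
Hence f_h = C1*cos(x)*exp(-4*x) + C2*exp(-4*x)*sin(x).
Try f_p = A*cos(4*x) + B*sin(4*x). Substituting and equating the coefficients of cos(4x) and sin(4x) gives A = 192/1025, B = -6/1025, so f_p = -6*sin(4*x)/1025 + 192*cos(4*x)/1025.

f = -6*sin(4*x)/1025 + 192*cos(4*x)/1025 + C1*cos(x)*exp(-4*x) + C2*exp(-4*x)*sin(x)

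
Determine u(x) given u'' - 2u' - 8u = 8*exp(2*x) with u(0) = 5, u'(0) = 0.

Characteristic equation r² - 2r - 8 = 0 factors as (r - 4)(r + 2) = 0, so r = 4, -2.
Hence u_h = C1*exp(4*x) + C2*exp(-2*x).
Try u_p = A*exp(2*x). Substituting into the equation and dividing by exp(2*x) gives A = -1, so u_p = -exp(2*x).
General solution: u = -exp(2*x) + C1*exp(4*x) + C2*exp(-2*x).
Apply the initial conditions: u(0) = -1 + C1 + C2 = 5 and u'(0) = -2 - 2*C2 + 4*C1 = 0. Solving gives C1 = 7/3, C2 = 11/3.

u = -exp(2*x) + 7*exp(4*x)/3 + 11*exp(-2*x)/3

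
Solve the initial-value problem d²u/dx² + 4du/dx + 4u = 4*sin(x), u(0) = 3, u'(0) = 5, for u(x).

Characteristic equation r² + 4r + 4 = 0 has discriminant (4)² - 4·(4) = 0, so r = -2 is a repeated root.
Hence u_h = (C1 + C2*x)*exp(-2*x).
Try u_p = A*cos(x) + B*sin(x). Substituting and equating the coefficients of cos(x) and sin(x) gives A = -16/25, B = 12/25, so u_p = -16*cos(x)/25 + 12*sin(x)/25.
General solution: u = -16*cos(x)/25 + 12*sin(x)/25 + C1*exp(-2*x) + C2*x*exp(-2*x).
Apply the initial conditions: u(0) = -16/25 + C1 = 3 and u'(0) = 12/25 + C2 - 2*C1 = 5. Solving gives C1 = 91/25, C2 = 59/5.

u = -16*cos(x)/25 + 12*sin(x)/25 + 91*exp(-2*x)/25 + 59*x*exp(-2*x)/5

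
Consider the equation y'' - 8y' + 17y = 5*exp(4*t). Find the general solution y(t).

y = 5*exp(4*t) + C1*cos(t)*exp(4*t) + C2*exp(4*t)*sin(t)

Characteristic equation r² - 8r + 17 = 0 has discriminant (-8)² - 4·(17) = -4 < 0, so r = 4 ± i.
Hence y_h = C1*cos(t)*exp(4*t) + C2*exp(4*t)*sin(t).
Try y_p = A*exp(4*t). Substituting into the equation and dividing by exp(4*t) gives A = 5, so y_p = 5*exp(4*t).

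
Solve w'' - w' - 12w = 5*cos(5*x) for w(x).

Characteristic equation r² - r - 12 = 0 factors as (r - 4)(r + 3) = 0, so r = 4, -3.
Hence w_h = C1*exp(4*x) + C2*exp(-3*x).
Try w_p = A*cos(5*x) + B*sin(5*x). Substituting and equating the coefficients of cos(5x) and sin(5x) gives A = -185/1394, B = -25/1394, so w_p = -185*cos(5*x)/1394 - 25*sin(5*x)/1394.

w = -185*cos(5*x)/1394 - 25*sin(5*x)/1394 + C1*exp(4*x) + C2*exp(-3*x)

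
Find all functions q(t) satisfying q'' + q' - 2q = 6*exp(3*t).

Characteristic equation r² + r - 2 = 0 factors as (r - 1)(r + 2) = 0, so r = 1, -2.
Hence q_h = C1*exp(t) + C2*exp(-2*t).
Try q_p = A*exp(3*t). Substituting into the equation and dividing by exp(3*t) gives A = 3/5, so q_p = 3*exp(3*t)/5.

q = 3*exp(3*t)/5 + C1*exp(t) + C2*exp(-2*t)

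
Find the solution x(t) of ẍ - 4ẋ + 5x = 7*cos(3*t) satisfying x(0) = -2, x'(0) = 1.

Characteristic equation r² - 4r + 5 = 0 has discriminant (-4)² - 4·(5) = -4 < 0, so r = 2 ± i.
Hence x_h = C1*cos(t)*exp(2*t) + C2*exp(2*t)*sin(t).
Try x_p = A*cos(3*t) + B*sin(3*t). Substituting and equating the coefficients of cos(3t) and sin(3t) gives A = -7/40, B = -21/40, so x_p = -21*sin(3*t)/40 - 7*cos(3*t)/40.
General solution: x = -21*sin(3*t)/40 - 7*cos(3*t)/40 + C1*cos(t)*exp(2*t) + C2*exp(2*t)*sin(t).
Apply the initial conditions: x(0) = -7/40 + C1 = -2 and x'(0) = -63/40 + C2 + 2*C1 = 1. Solving gives C1 = -73/40, C2 = 249/40.

x = -21*sin(3*t)/40 - 7*cos(3*t)/40 - 73*cos(t)*exp(2*t)/40 + 249*exp(2*t)*sin(t)/40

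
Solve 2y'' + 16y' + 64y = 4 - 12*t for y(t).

Divide through by 2: y'' + 8y' + 32y = 2 - 6*t.
Characteristic equation r² + 8r + 32 = 0 has discriminant (8)² - 4·(32) = -64 < 0, so r = -4 ± 4i.
Hence y_h = C1*cos(4*t)*exp(-4*t) + C2*exp(-4*t)*sin(4*t).
For the particular solution try y_p = A0 + A1*t. Substituting and matching coefficients of each power of t gives A0 = 7/64, A1 = -3/16, so y_p = 7/64 - 3*t/16.

y = 7/64 - 3*t/16 + C1*cos(4*t)*exp(-4*t) + C2*exp(-4*t)*sin(4*t)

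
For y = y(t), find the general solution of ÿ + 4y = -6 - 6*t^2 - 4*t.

Characteristic equation r² + 4 = 0 has discriminant (0)² - 4·(4) = -16 < 0, so r = ± 2i.
Hence y_h = C1*cos(2*t) + C2*sin(2*t).
For the particular solution try y_p = A0 + A1*t + A2*t^2. Substituting and matching coefficients of each power of t gives A0 = -3/4, A1 = -1, A2 = -3/2, so y_p = -3/4 - t - 3*t^2/2.

y = -3/4 - t - 3*t**2/2 + C1*cos(2*t) + C2*sin(2*t)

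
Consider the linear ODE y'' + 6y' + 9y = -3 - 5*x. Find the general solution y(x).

Characteristic equation r² + 6r + 9 = 0 has discriminant (6)² - 4·(9) = 0, so r = -3 is a repeated root.
Hence y_h = (C1 + C2*x)*exp(-3*x).
For the particular solution try y_p = A0 + A1*x. Substituting and matching coefficients of each power of x gives A0 = 1/27, A1 = -5/9, so y_p = 1/27 - 5*x/9.

y = 1/27 - 5*x/9 + C1*exp(-3*x) + C2*x*exp(-3*x)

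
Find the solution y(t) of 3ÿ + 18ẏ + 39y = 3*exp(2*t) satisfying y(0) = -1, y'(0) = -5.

y = exp(2*t)/29 - 237*exp(-3*t)*sin(2*t)/58 - 30*cos(2*t)*exp(-3*t)/29

Divide through by 3: y'' + 6y' + 13y = exp(2*t).
Characteristic equation r² + 6r + 13 = 0 has discriminant (6)² - 4·(13) = -16 < 0, so r = -3 ± 2i.
Hence y_h = C1*cos(2*t)*exp(-3*t) + C2*exp(-3*t)*sin(2*t).
Try y_p = A*exp(2*t). Substituting into the equation and dividing by exp(2*t) gives A = 1/29, so y_p = exp(2*t)/29.
General solution: y = exp(2*t)/29 + C1*cos(2*t)*exp(-3*t) + C2*exp(-3*t)*sin(2*t).
Apply the initial conditions: y(0) = 1/29 + C1 = -1 and y'(0) = 2/29 - 3*C1 + 2*C2 = -5. Solving gives C1 = -30/29, C2 = -237/58.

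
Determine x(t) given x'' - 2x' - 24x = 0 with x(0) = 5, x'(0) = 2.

x = 11*exp(6*t)/5 + 14*exp(-4*t)/5

Characteristic equation r² - 2r - 24 = 0 factors as (r + 4)(r - 6) = 0, so r = -4, 6.
Hence x_h = C1*exp(-4*t) + C2*exp(6*t).
Apply the initial conditions: x(0) = C1 + C2 = 5 and x'(0) = -4*C1 + 6*C2 = 2. Solving gives C1 = 14/5, C2 = 11/5.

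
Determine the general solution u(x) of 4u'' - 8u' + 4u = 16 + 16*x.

Divide through by 4: u'' - 2u' + u = 4 + 4*x.
Characteristic equation r² - 2r + 1 = 0 has discriminant (-2)² - 4·(1) = 0, so r = 1 is a repeated root.
Hence u_h = (C1 + C2*x)*exp(x).
For the particular solution try u_p = A0 + A1*x. Substituting and matching coefficients of each power of x gives A0 = 12, A1 = 4, so u_p = 12 + 4*x.

u = 12 + 4*x + C1*exp(x) + C2*x*exp(x)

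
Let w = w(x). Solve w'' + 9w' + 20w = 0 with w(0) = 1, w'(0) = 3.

w = -7*exp(-5*x) + 8*exp(-4*x)

Characteristic equation r² + 9r + 20 = 0 factors as (r + 5)(r + 4) = 0, so r = -5, -4.
Hence w_h = C1*exp(-5*x) + C2*exp(-4*x).
Apply the initial conditions: w(0) = C1 + C2 = 1 and w'(0) = -5*C1 - 4*C2 = 3. Solving gives C1 = -7, C2 = 8.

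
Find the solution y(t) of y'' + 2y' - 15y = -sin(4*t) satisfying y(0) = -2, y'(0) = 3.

Characteristic equation r² + 2r - 15 = 0 factors as (r - 3)(r + 5) = 0, so r = 3, -5.
Hence y_h = C1*exp(3*t) + C2*exp(-5*t).
Try y_p = A*cos(4*t) + B*sin(4*t). Substituting and equating the coefficients of cos(4t) and sin(4t) gives A = 8/1025, B = 31/1025, so y_p = 8*cos(4*t)/1025 + 31*sin(4*t)/1025.
General solution: y = 8*cos(4*t)/1025 + 31*sin(4*t)/1025 + C1*exp(3*t) + C2*exp(-5*t).
Apply the initial conditions: y(0) = 8/1025 + C1 + C2 = -2 and y'(0) = 124/1025 - 5*C2 + 3*C1 = 3. Solving gives C1 = -179/200, C2 = -365/328.

y = -365*exp(-5*t)/328 - 179*exp(3*t)/200 + 8*cos(4*t)/1025 + 31*sin(4*t)/1025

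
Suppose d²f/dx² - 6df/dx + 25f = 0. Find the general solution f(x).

f = C1*cos(4*x)*exp(3*x) + C2*exp(3*x)*sin(4*x)

Characteristic equation r² - 6r + 25 = 0 has discriminant (-6)² - 4·(25) = -64 < 0, so r = 3 ± 4i.
Hence f_h = C1*cos(4*x)*exp(3*x) + C2*exp(3*x)*sin(4*x).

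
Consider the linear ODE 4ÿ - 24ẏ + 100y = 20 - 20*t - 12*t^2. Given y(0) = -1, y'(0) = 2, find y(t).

Divide through by 4: y'' - 6y' + 25y = 5 - 5*t - 3*t^2.
Characteristic equation r² - 6r + 25 = 0 has discriminant (-6)² - 4·(25) = -64 < 0, so r = 3 ± 4i.
Hence y_h = C1*cos(4*t)*exp(3*t) + C2*exp(3*t)*sin(4*t).
For the particular solution try y_p = A0 + A1*t + A2*t^2. Substituting and matching coefficients of each power of t gives A0 = 2309/15625, A1 = -161/625, A2 = -3/25, so y_p = 2309/15625 - 161*t/625 - 3*t^2/25.
General solution: y = 2309/15625 - 161*t/625 - 3*t^2/25 + C1*cos(4*t)*exp(3*t) + C2*exp(3*t)*sin(4*t).
Apply the initial conditions: y(0) = 2309/15625 + C1 = -1 and y'(0) = -161/625 + 3*C1 + 4*C2 = 2. Solving gives C1 = -17934/15625, C2 = 89077/62500.

y = 2309/15625 - 161*t/625 - 3*t**2/25 - 17934*cos(4*t)*exp(3*t)/15625 + 89077*exp(3*t)*sin(4*t)/62500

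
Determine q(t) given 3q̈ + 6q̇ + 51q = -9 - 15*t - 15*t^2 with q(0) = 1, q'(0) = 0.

q = -567/4913 - 65*t/289 - 5*t**2/17 + 5480*cos(4*t)*exp(-t)/4913 + 6585*exp(-t)*sin(4*t)/19652

Divide through by 3: q'' + 2q' + 17q = -3 - 5*t - 5*t^2.
Characteristic equation r² + 2r + 17 = 0 has discriminant (2)² - 4·(17) = -64 < 0, so r = -1 ± 4i.
Hence q_h = C1*cos(4*t)*exp(-t) + C2*exp(-t)*sin(4*t).
For the particular solution try q_p = A0 + A1*t + A2*t^2. Substituting and matching coefficients of each power of t gives A0 = -567/4913, A1 = -65/289, A2 = -5/17, so q_p = -567/4913 - 65*t/289 - 5*t^2/17.
General solution: q = -567/4913 - 65*t/289 - 5*t^2/17 + C1*cos(4*t)*exp(-t) + C2*exp(-t)*sin(4*t).
Apply the initial conditions: q(0) = -567/4913 + C1 = 1 and q'(0) = -65/289 - C1 + 4*C2 = 0. Solving gives C1 = 5480/4913, C2 = 6585/19652.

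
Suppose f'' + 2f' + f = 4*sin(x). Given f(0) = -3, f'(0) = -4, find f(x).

Characteristic equation r² + 2r + 1 = 0 has discriminant (2)² - 4·(1) = 0, so r = -1 is a repeated root.
Hence f_h = (C1 + C2*x)*exp(-x).
Try f_p = A*cos(x) + B*sin(x). Substituting and equating the coefficients of cos(x) and sin(x) gives A = -2, B = 0, so f_p = -2*cos(x).
General solution: f = -2*cos(x) + C1*exp(-x) + C2*x*exp(-x).
Apply the initial conditions: f(0) = -2 + C1 = -3 and f'(0) = C2 - C1 = -4. Solving gives C1 = -1, C2 = -5.

f = -exp(-x) - 2*cos(x) - 5*x*exp(-x)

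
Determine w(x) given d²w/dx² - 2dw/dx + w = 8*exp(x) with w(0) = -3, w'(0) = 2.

w = -3*exp(x) + 4*x**2*exp(x) + 5*x*exp(x)

Characteristic equation r² - 2r + 1 = 0 has discriminant (-2)² - 4·(1) = 0, so r = 1 is a repeated root.
Hence w_h = (C1 + C2*x)*exp(x).
Since exp(x) solves the homogeneous equation (r = 1 is a root of multiplicity 2), multiply the trial by x^2. Try w_p = A*x^2*exp(x). Substituting into the equation and dividing by exp(x) gives A = 4, so w_p = 4*x^2*exp(x).
General solution: w = C1*exp(x) + 4*x^2*exp(x) + C2*x*exp(x).
Apply the initial conditions: w(0) = C1 = -3 and w'(0) = C1 + C2 = 2. Solving gives C1 = -3, C2 = 5.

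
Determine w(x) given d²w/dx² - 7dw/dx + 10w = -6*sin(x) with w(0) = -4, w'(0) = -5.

w = -27*sin(x)/65 - 23*exp(2*x)/5 - 21*cos(x)/65 + 12*exp(5*x)/13

Characteristic equation r² - 7r + 10 = 0 factors as (r - 2)(r - 5) = 0, so r = 2, 5.
Hence w_h = C1*exp(2*x) + C2*exp(5*x).
Try w_p = A*cos(x) + B*sin(x). Substituting and equating the coefficients of cos(x) and sin(x) gives A = -21/65, B = -27/65, so w_p = -27*sin(x)/65 - 21*cos(x)/65.
General solution: w = -27*sin(x)/65 - 21*cos(x)/65 + C1*exp(2*x) + C2*exp(5*x).
Apply the initial conditions: w(0) = -21/65 + C1 + C2 = -4 and w'(0) = -27/65 + 2*C1 + 5*C2 = -5. Solving gives C1 = -23/5, C2 = 12/13.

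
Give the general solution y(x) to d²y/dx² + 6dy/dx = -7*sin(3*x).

Characteristic equation r² + 6r = 0 factors as (r + 6)r = 0, so r = -6, 0.
Hence y_h = C1*exp(-6*x) + C2.
Try y_p = A*cos(3*x) + B*sin(3*x). Substituting and equating the coefficients of cos(3x) and sin(3x) gives A = 14/45, B = 7/45, so y_p = 7*sin(3*x)/45 + 14*cos(3*x)/45.

y = C2 + 7*sin(3*x)/45 + 14*cos(3*x)/45 + C1*exp(-6*x)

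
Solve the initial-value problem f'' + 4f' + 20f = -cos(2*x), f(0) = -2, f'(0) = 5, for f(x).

f = -cos(2*x)/20 - sin(2*x)/40 - 39*cos(4*x)*exp(-2*x)/20 + 23*exp(-2*x)*sin(4*x)/80

Characteristic equation r² + 4r + 20 = 0 has discriminant (4)² - 4·(20) = -64 < 0, so r = -2 ± 4i.
Hence f_h = C1*cos(4*x)*exp(-2*x) + C2*exp(-2*x)*sin(4*x).
Try f_p = A*cos(2*x) + B*sin(2*x). Substituting and equating the coefficients of cos(2x) and sin(2x) gives A = -1/20, B = -1/40, so f_p = -cos(2*x)/20 - sin(2*x)/40.
General solution: f = -cos(2*x)/20 - sin(2*x)/40 + C1*cos(4*x)*exp(-2*x) + C2*exp(-2*x)*sin(4*x).
Apply the initial conditions: f(0) = -1/20 + C1 = -2 and f'(0) = -1/20 - 2*C1 + 4*C2 = 5. Solving gives C1 = -39/20, C2 = 23/80.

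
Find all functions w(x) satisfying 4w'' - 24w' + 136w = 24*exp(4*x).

w = 3*exp(4*x)/13 + C1*cos(5*x)*exp(3*x) + C2*exp(3*x)*sin(5*x)

Divide through by 4: w'' - 6w' + 34w = 6*exp(4*x).
Characteristic equation r² - 6r + 34 = 0 has discriminant (-6)² - 4·(34) = -100 < 0, so r = 3 ± 5i.
Hence w_h = C1*cos(5*x)*exp(3*x) + C2*exp(3*x)*sin(5*x).
Try w_p = A*exp(4*x). Substituting into the equation and dividing by exp(4*x) gives A = 3/13, so w_p = 3*exp(4*x)/13.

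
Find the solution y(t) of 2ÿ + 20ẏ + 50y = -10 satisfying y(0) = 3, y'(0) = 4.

y = -1/5 + 16*exp(-5*t)/5 + 20*t*exp(-5*t)

Divide through by 2: y'' + 10y' + 25y = -5.
Characteristic equation r² + 10r + 25 = 0 has discriminant (10)² - 4·(25) = 0, so r = -5 is a repeated root.
Hence y_h = (C1 + C2*t)*exp(-5*t).
For the particular solution try y_p = A0. Substituting and matching coefficients of each power of t gives A0 = -1/5, so y_p = -1/5.
General solution: y = -1/5 + C1*exp(-5*t) + C2*t*exp(-5*t).
Apply the initial conditions: y(0) = -1/5 + C1 = 3 and y'(0) = C2 - 5*C1 = 4. Solving gives C1 = 16/5, C2 = 20.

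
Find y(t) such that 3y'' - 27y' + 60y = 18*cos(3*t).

y = -81*sin(3*t)/425 + 33*cos(3*t)/425 + C1*exp(5*t) + C2*exp(4*t)

Divide through by 3: y'' - 9y' + 20y = 6*cos(3*t).
Characteristic equation r² - 9r + 20 = 0 factors as (r - 5)(r - 4) = 0, so r = 5, 4.
Hence y_h = C1*exp(5*t) + C2*exp(4*t).
Try y_p = A*cos(3*t) + B*sin(3*t). Substituting and equating the coefficients of cos(3t) and sin(3t) gives A = 33/425, B = -81/425, so y_p = -81*sin(3*t)/425 + 33*cos(3*t)/425.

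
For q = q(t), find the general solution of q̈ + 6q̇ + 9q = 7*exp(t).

q = 7*exp(t)/16 + C1*exp(-3*t) + C2*t*exp(-3*t)

Characteristic equation r² + 6r + 9 = 0 has discriminant (6)² - 4·(9) = 0, so r = -3 is a repeated root.
Hence q_h = (C1 + C2*t)*exp(-3*t).
Try q_p = A*exp(t). Substituting into the equation and dividing by exp(t) gives A = 7/16, so q_p = 7*exp(t)/16.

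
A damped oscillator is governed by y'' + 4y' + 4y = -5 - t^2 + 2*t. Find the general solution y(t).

y = -17/8 + t - t**2/4 + C1*exp(-2*t) + C2*t*exp(-2*t)

Characteristic equation r² + 4r + 4 = 0 has discriminant (4)² - 4·(4) = 0, so r = -2 is a repeated root.
Hence y_h = (C1 + C2*t)*exp(-2*t).
For the particular solution try y_p = A0 + A1*t + A2*t^2. Substituting and matching coefficients of each power of t gives A0 = -17/8, A1 = 1, A2 = -1/4, so y_p = -17/8 + t - t^2/4.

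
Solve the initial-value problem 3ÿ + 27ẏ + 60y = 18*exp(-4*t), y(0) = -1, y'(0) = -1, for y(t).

y = -12*exp(-4*t) + 11*exp(-5*t) + 6*t*exp(-4*t)

Divide through by 3: y'' + 9y' + 20y = 6*exp(-4*t).
Characteristic equation r² + 9r + 20 = 0 factors as (r + 4)(r + 5) = 0, so r = -4, -5.
Hence y_h = C1*exp(-4*t) + C2*exp(-5*t).
Since exp(-4*t) solves the homogeneous equation (r = -4 is a root of multiplicity 1), multiply the trial by t. Try y_p = A*t*exp(-4*t). Substituting into the equation and dividing by exp(-4*t) gives A = 6, so y_p = 6*t*exp(-4*t).
General solution: y = C1*exp(-4*t) + C2*exp(-5*t) + 6*t*exp(-4*t).
Apply the initial conditions: y(0) = C1 + C2 = -1 and y'(0) = 6 - 5*C2 - 4*C1 = -1. Solving gives C1 = -12, C2 = 11.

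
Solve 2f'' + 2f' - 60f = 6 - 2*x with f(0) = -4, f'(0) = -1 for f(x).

f = -89/900 - 665*exp(-6*x)/396 - 611*exp(5*x)/275 + x/30

Divide through by 2: f'' + f' - 30f = 3 - x.
Characteristic equation r² + r - 30 = 0 factors as (r + 6)(r - 5) = 0, so r = -6, 5.
Hence f_h = C1*exp(-6*x) + C2*exp(5*x).
For the particular solution try f_p = A0 + A1*x. Substituting and matching coefficients of each power of x gives A0 = -89/900, A1 = 1/30, so f_p = -89/900 + x/30.
General solution: f = -89/900 + x/30 + C1*exp(-6*x) + C2*exp(5*x).
Apply the initial conditions: f(0) = -89/900 + C1 + C2 = -4 and f'(0) = 1/30 - 6*C1 + 5*C2 = -1. Solving gives C1 = -665/396, C2 = -611/275.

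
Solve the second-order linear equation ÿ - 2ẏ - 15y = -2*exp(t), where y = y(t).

y = exp(t)/8 + C1*exp(-3*t) + C2*exp(5*t)

Characteristic equation r² - 2r - 15 = 0 factors as (r + 3)(r - 5) = 0, so r = -3, 5.
Hence y_h = C1*exp(-3*t) + C2*exp(5*t).
Try y_p = A*exp(t). Substituting into the equation and dividing by exp(t) gives A = 1/8, so y_p = exp(t)/8.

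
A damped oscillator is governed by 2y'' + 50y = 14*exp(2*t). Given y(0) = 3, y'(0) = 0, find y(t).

y = -14*sin(5*t)/145 + 7*exp(2*t)/29 + 80*cos(5*t)/29

Divide through by 2: y'' + 25y = 7*exp(2*t).
Characteristic equation r² + 25 = 0 has discriminant (0)² - 4·(25) = -100 < 0, so r = ± 5i.
Hence y_h = C1*cos(5*t) + C2*sin(5*t).
Try y_p = A*exp(2*t). Substituting into the equation and dividing by exp(2*t) gives A = 7/29, so y_p = 7*exp(2*t)/29.
General solution: y = 7*exp(2*t)/29 + C1*cos(5*t) + C2*sin(5*t).
Apply the initial conditions: y(0) = 7/29 + C1 = 3 and y'(0) = 14/29 + 5*C2 = 0. Solving gives C1 = 80/29, C2 = -14/145.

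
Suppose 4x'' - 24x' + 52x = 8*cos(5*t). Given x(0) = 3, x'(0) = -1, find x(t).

x = -5*sin(5*t)/87 - 2*cos(5*t)/87 - 851*exp(3*t)*sin(2*t)/174 + 263*cos(2*t)*exp(3*t)/87

Divide through by 4: x'' - 6x' + 13x = 2*cos(5*t).
Characteristic equation r² - 6r + 13 = 0 has discriminant (-6)² - 4·(13) = -16 < 0, so r = 3 ± 2i.
Hence x_h = C1*cos(2*t)*exp(3*t) + C2*exp(3*t)*sin(2*t).
Try x_p = A*cos(5*t) + B*sin(5*t). Substituting and equating the coefficients of cos(5t) and sin(5t) gives A = -2/87, B = -5/87, so x_p = -5*sin(5*t)/87 - 2*cos(5*t)/87.
General solution: x = -5*sin(5*t)/87 - 2*cos(5*t)/87 + C1*cos(2*t)*exp(3*t) + C2*exp(3*t)*sin(2*t).
Apply the initial conditions: x(0) = -2/87 + C1 = 3 and x'(0) = -25/87 + 2*C2 + 3*C1 = -1. Solving gives C1 = 263/87, C2 = -851/174.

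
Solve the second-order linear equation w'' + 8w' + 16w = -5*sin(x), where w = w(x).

w = -75*sin(x)/289 + 40*cos(x)/289 + C1*exp(-4*x) + C2*x*exp(-4*x)

Characteristic equation r² + 8r + 16 = 0 has discriminant (8)² - 4·(16) = 0, so r = -4 is a repeated root.
Hence w_h = (C1 + C2*x)*exp(-4*x).
Try w_p = A*cos(x) + B*sin(x). Substituting and equating the coefficients of cos(x) and sin(x) gives A = 40/289, B = -75/289, so w_p = -75*sin(x)/289 + 40*cos(x)/289.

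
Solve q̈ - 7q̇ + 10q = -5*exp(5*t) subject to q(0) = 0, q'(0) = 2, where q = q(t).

Characteristic equation r² - 7r + 10 = 0 factors as (r - 2)(r - 5) = 0, so r = 2, 5.
Hence q_h = C1*exp(2*t) + C2*exp(5*t).
Since exp(5*t) solves the homogeneous equation (r = 5 is a root of multiplicity 1), multiply the trial by t. Try q_p = A*t*exp(5*t). Substituting into the equation and dividing by exp(5*t) gives A = -5/3, so q_p = -5*t*exp(5*t)/3.
General solution: q = C1*exp(2*t) + C2*exp(5*t) - 5*t*exp(5*t)/3.
Apply the initial conditions: q(0) = C1 + C2 = 0 and q'(0) = -5/3 + 2*C1 + 5*C2 = 2. Solving gives C1 = -11/9, C2 = 11/9.

q = -11*exp(2*t)/9 + 11*exp(5*t)/9 - 5*t*exp(5*t)/3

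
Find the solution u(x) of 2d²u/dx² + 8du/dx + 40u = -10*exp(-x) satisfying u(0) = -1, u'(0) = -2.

Divide through by 2: u'' + 4u' + 20u = -5*exp(-x).
Characteristic equation r² + 4r + 20 = 0 has discriminant (4)² - 4·(20) = -64 < 0, so r = -2 ± 4i.
Hence u_h = C1*cos(4*x)*exp(-2*x) + C2*exp(-2*x)*sin(4*x).
Try u_p = A*exp(-x). Substituting into the equation and dividing by exp(-x) gives A = -5/17, so u_p = -5*exp(-x)/17.
General solution: u = -5*exp(-x)/17 + C1*cos(4*x)*exp(-2*x) + C2*exp(-2*x)*sin(4*x).
Apply the initial conditions: u(0) = -5/17 + C1 = -1 and u'(0) = 5/17 - 2*C1 + 4*C2 = -2. Solving gives C1 = -12/17, C2 = -63/68.

u = -5*exp(-x)/17 - 63*exp(-2*x)*sin(4*x)/68 - 12*cos(4*x)*exp(-2*x)/17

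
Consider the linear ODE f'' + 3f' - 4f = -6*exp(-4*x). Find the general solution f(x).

Characteristic equation r² + 3r - 4 = 0 factors as (r + 4)(r - 1) = 0, so r = -4, 1.
Hence f_h = C1*exp(-4*x) + C2*exp(x).
Since exp(-4*x) solves the homogeneous equation (r = -4 is a root of multiplicity 1), multiply the trial by x. Try f_p = A*x*exp(-4*x). Substituting into the equation and dividing by exp(-4*x) gives A = 6/5, so f_p = 6*x*exp(-4*x)/5.

f = C1*exp(-4*x) + C2*exp(x) + 6*x*exp(-4*x)/5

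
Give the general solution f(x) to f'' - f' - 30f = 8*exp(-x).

f = -2*exp(-x)/7 + C1*exp(-5*x) + C2*exp(6*x)

Characteristic equation r² - r - 30 = 0 factors as (r + 5)(r - 6) = 0, so r = -5, 6.
Hence f_h = C1*exp(-5*x) + C2*exp(6*x).
Try f_p = A*exp(-x). Substituting into the equation and dividing by exp(-x) gives A = -2/7, so f_p = -2*exp(-x)/7.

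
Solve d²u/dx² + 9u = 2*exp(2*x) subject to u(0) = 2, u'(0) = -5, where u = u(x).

Characteristic equation r² + 9 = 0 has discriminant (0)² - 4·(9) = -36 < 0, so r = ± 3i.
Hence u_h = C1*cos(3*x) + C2*sin(3*x).
Try u_p = A*exp(2*x). Substituting into the equation and dividing by exp(2*x) gives A = 2/13, so u_p = 2*exp(2*x)/13.
General solution: u = 2*exp(2*x)/13 + C1*cos(3*x) + C2*sin(3*x).
Apply the initial conditions: u(0) = 2/13 + C1 = 2 and u'(0) = 4/13 + 3*C2 = -5. Solving gives C1 = 24/13, C2 = -23/13.

u = -23*sin(3*x)/13 + 2*exp(2*x)/13 + 24*cos(3*x)/13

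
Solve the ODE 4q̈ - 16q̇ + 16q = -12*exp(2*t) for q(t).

q = C1*exp(2*t) - 3*t**2*exp(2*t)/2 + C2*t*exp(2*t)

Divide through by 4: q'' - 4q' + 4q = -3*exp(2*t).
Characteristic equation r² - 4r + 4 = 0 has discriminant (-4)² - 4·(4) = 0, so r = 2 is a repeated root.
Hence q_h = (C1 + C2*t)*exp(2*t).
Since exp(2*t) solves the homogeneous equation (r = 2 is a root of multiplicity 2), multiply the trial by t^2. Try q_p = A*t^2*exp(2*t). Substituting into the equation and dividing by exp(2*t) gives A = -3/2, so q_p = -3*t^2*exp(2*t)/2.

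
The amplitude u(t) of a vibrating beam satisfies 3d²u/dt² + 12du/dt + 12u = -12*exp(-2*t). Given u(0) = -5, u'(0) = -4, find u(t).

Divide through by 3: u'' + 4u' + 4u = -4*exp(-2*t).
Characteristic equation r² + 4r + 4 = 0 has discriminant (4)² - 4·(4) = 0, so r = -2 is a repeated root.
Hence u_h = (C1 + C2*t)*exp(-2*t).
Since exp(-2*t) solves the homogeneous equation (r = -2 is a root of multiplicity 2), multiply the trial by t^2. Try u_p = A*t^2*exp(-2*t). Substituting into the equation and dividing by exp(-2*t) gives A = -2, so u_p = -2*t^2*exp(-2*t).
General solution: u = C1*exp(-2*t) - 2*t^2*exp(-2*t) + C2*t*exp(-2*t).
Apply the initial conditions: u(0) = C1 = -5 and u'(0) = C2 - 2*C1 = -4. Solving gives C1 = -5, C2 = -14.

u = -5*exp(-2*t) - 14*t*exp(-2*t) - 2*t**2*exp(-2*t)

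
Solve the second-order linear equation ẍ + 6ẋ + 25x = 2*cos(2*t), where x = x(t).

x = 8*sin(2*t)/195 + 14*cos(2*t)/195 + C1*cos(4*t)*exp(-3*t) + C2*exp(-3*t)*sin(4*t)

Characteristic equation r² + 6r + 25 = 0 has discriminant (6)² - 4·(25) = -64 < 0, so r = -3 ± 4i.
Hence x_h = C1*cos(4*t)*exp(-3*t) + C2*exp(-3*t)*sin(4*t).
Try x_p = A*cos(2*t) + B*sin(2*t). Substituting and equating the coefficients of cos(2t) and sin(2t) gives A = 14/195, B = 8/195, so x_p = 8*sin(2*t)/195 + 14*cos(2*t)/195.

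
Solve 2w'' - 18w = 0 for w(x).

w = C1*exp(-3*x) + C2*exp(3*x)

Divide through by 2: w'' - 9w = 0.
Characteristic equation r² - 9 = 0 factors as (r + 3)(r - 3) = 0, so r = -3, 3.
Hence w_h = C1*exp(-3*x) + C2*exp(3*x).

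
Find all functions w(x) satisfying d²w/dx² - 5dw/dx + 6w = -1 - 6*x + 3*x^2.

w = -17/36 + x**2/2 - x/6 + C1*exp(2*x) + C2*exp(3*x)

Characteristic equation r² - 5r + 6 = 0 factors as (r - 2)(r - 3) = 0, so r = 2, 3.
Hence w_h = C1*exp(2*x) + C2*exp(3*x).
For the particular solution try w_p = A0 + A1*x + A2*x^2. Substituting and matching coefficients of each power of x gives A0 = -17/36, A1 = -1/6, A2 = 1/2, so w_p = -17/36 + x^2/2 - x/6.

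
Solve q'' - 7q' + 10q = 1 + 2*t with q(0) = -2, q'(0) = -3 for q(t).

q = 6/25 - 8*exp(2*t)/3 + t/5 + 32*exp(5*t)/75

Characteristic equation r² - 7r + 10 = 0 factors as (r - 5)(r - 2) = 0, so r = 5, 2.
Hence q_h = C1*exp(5*t) + C2*exp(2*t).
For the particular solution try q_p = A0 + A1*t. Substituting and matching coefficients of each power of t gives A0 = 6/25, A1 = 1/5, so q_p = 6/25 + t/5.
General solution: q = 6/25 + t/5 + C1*exp(5*t) + C2*exp(2*t).
Apply the initial conditions: q(0) = 6/25 + C1 + C2 = -2 and q'(0) = 1/5 + 2*C2 + 5*C1 = -3. Solving gives C1 = 32/75, C2 = -8/3.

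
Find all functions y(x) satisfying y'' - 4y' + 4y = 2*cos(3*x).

y = -24*sin(3*x)/169 - 10*cos(3*x)/169 + C1*exp(2*x) + C2*x*exp(2*x)

Characteristic equation r² - 4r + 4 = 0 has discriminant (-4)² - 4·(4) = 0, so r = 2 is a repeated root.
Hence y_h = (C1 + C2*x)*exp(2*x).
Try y_p = A*cos(3*x) + B*sin(3*x). Substituting and equating the coefficients of cos(3x) and sin(3x) gives A = -10/169, B = -24/169, so y_p = -24*sin(3*x)/169 - 10*cos(3*x)/169.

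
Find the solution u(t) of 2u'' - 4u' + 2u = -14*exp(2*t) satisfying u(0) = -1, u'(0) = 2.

u = -7*exp(2*t) + 6*exp(t) + 10*t*exp(t)

Divide through by 2: u'' - 2u' + u = -7*exp(2*t).
Characteristic equation r² - 2r + 1 = 0 has discriminant (-2)² - 4·(1) = 0, so r = 1 is a repeated root.
Hence u_h = (C1 + C2*t)*exp(t).
Try u_p = A*exp(2*t). Substituting into the equation and dividing by exp(2*t) gives A = -7, so u_p = -7*exp(2*t).
General solution: u = -7*exp(2*t) + C1*exp(t) + C2*t*exp(t).
Apply the initial conditions: u(0) = -7 + C1 = -1 and u'(0) = -14 + C1 + C2 = 2. Solving gives C1 = 6, C2 = 10.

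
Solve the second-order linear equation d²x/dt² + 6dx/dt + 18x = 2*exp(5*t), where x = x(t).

x = 2*exp(5*t)/73 + C1*cos(3*t)*exp(-3*t) + C2*exp(-3*t)*sin(3*t)

Characteristic equation r² + 6r + 18 = 0 has discriminant (6)² - 4·(18) = -36 < 0, so r = -3 ± 3i.
Hence x_h = C1*cos(3*t)*exp(-3*t) + C2*exp(-3*t)*sin(3*t).
Try x_p = A*exp(5*t). Substituting into the equation and dividing by exp(5*t) gives A = 2/73, so x_p = 2*exp(5*t)/73.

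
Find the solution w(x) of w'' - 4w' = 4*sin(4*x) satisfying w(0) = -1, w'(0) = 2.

w = -7/4 - sin(4*x)/8 + cos(4*x)/8 + 5*exp(4*x)/8

Characteristic equation r² - 4r = 0 factors as (r - 4)r = 0, so r = 4, 0.
Hence w_h = C1*exp(4*x) + C2.
Try w_p = A*cos(4*x) + B*sin(4*x). Substituting and equating the coefficients of cos(4x) and sin(4x) gives A = 1/8, B = -1/8, so w_p = -sin(4*x)/8 + cos(4*x)/8.
General solution: w = C2 - sin(4*x)/8 + cos(4*x)/8 + C1*exp(4*x).
Apply the initial conditions: w(0) = 1/8 + C1 + C2 = -1 and w'(0) = -1/2 + 4*C1 = 2. Solving gives C1 = 5/8, C2 = -7/4.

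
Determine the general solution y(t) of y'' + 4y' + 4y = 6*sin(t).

Characteristic equation r² + 4r + 4 = 0 has discriminant (4)² - 4·(4) = 0, so r = -2 is a repeated root.
Hence y_h = (C1 + C2*t)*exp(-2*t).
Try y_p = A*cos(t) + B*sin(t). Substituting and equating the coefficients of cos(t) and sin(t) gives A = -24/25, B = 18/25, so y_p = -24*cos(t)/25 + 18*sin(t)/25.

y = -24*cos(t)/25 + 18*sin(t)/25 + C1*exp(-2*t) + C2*t*exp(-2*t)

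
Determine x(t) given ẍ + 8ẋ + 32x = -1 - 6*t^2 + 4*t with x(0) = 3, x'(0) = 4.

x = -19/256 - 3*t**2/16 + 7*t/32 + 787*cos(4*t)*exp(-4*t)/256 + 1029*exp(-4*t)*sin(4*t)/256

Characteristic equation r² + 8r + 32 = 0 has discriminant (8)² - 4·(32) = -64 < 0, so r = -4 ± 4i.
Hence x_h = C1*cos(4*t)*exp(-4*t) + C2*exp(-4*t)*sin(4*t).
For the particular solution try x_p = A0 + A1*t + A2*t^2. Substituting and matching coefficients of each power of t gives A0 = -19/256, A1 = 7/32, A2 = -3/16, so x_p = -19/256 - 3*t^2/16 + 7*t/32.
General solution: x = -19/256 - 3*t^2/16 + 7*t/32 + C1*cos(4*t)*exp(-4*t) + C2*exp(-4*t)*sin(4*t).
Apply the initial conditions: x(0) = -19/256 + C1 = 3 and x'(0) = 7/32 - 4*C1 + 4*C2 = 4. Solving gives C1 = 787/256, C2 = 1029/256.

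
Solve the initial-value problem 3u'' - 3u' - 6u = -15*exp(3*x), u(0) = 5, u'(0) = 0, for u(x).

Divide through by 3: u'' - u' - 2u = -5*exp(3*x).
Characteristic equation r² - r - 2 = 0 factors as (r - 2)(r + 1) = 0, so r = 2, -1.
Hence u_h = C1*exp(2*x) + C2*exp(-x).
Try u_p = A*exp(3*x). Substituting into the equation and dividing by exp(3*x) gives A = -5/4, so u_p = -5*exp(3*x)/4.
General solution: u = -5*exp(3*x)/4 + C1*exp(2*x) + C2*exp(-x).
Apply the initial conditions: u(0) = -5/4 + C1 + C2 = 5 and u'(0) = -15/4 - C2 + 2*C1 = 0. Solving gives C1 = 10/3, C2 = 35/12.

u = -5*exp(3*x)/4 + 10*exp(2*x)/3 + 35*exp(-x)/12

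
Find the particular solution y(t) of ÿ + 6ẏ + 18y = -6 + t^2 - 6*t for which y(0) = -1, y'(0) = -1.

Characteristic equation r² + 6r + 18 = 0 has discriminant (6)² - 4·(18) = -36 < 0, so r = -3 ± 3i.
Hence y_h = C1*cos(3*t)*exp(-3*t) + C2*exp(-3*t)*sin(3*t).
For the particular solution try y_p = A0 + A1*t + A2*t^2. Substituting and matching coefficients of each power of t gives A0 = -35/162, A1 = -10/27, A2 = 1/18, so y_p = -35/162 - 10*t/27 + t^2/18.
General solution: y = -35/162 - 10*t/27 + t^2/18 + C1*cos(3*t)*exp(-3*t) + C2*exp(-3*t)*sin(3*t).
Apply the initial conditions: y(0) = -35/162 + C1 = -1 and y'(0) = -10/27 - 3*C1 + 3*C2 = -1. Solving gives C1 = -127/162, C2 = -161/162.

y = -35/162 - 10*t/27 + t**2/18 - 161*exp(-3*t)*sin(3*t)/162 - 127*cos(3*t)*exp(-3*t)/162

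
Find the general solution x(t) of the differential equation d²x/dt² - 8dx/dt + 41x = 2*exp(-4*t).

x = 2*exp(-4*t)/89 + C1*cos(5*t)*exp(4*t) + C2*exp(4*t)*sin(5*t)

Characteristic equation r² - 8r + 41 = 0 has discriminant (-8)² - 4·(41) = -100 < 0, so r = 4 ± 5i.
Hence x_h = C1*cos(5*t)*exp(4*t) + C2*exp(4*t)*sin(5*t).
Try x_p = A*exp(-4*t). Substituting into the equation and dividing by exp(-4*t) gives A = 2/89, so x_p = 2*exp(-4*t)/89.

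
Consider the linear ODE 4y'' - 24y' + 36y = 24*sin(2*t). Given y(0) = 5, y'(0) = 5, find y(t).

y = 30*sin(2*t)/169 + 72*cos(2*t)/169 + 773*exp(3*t)/169 - 118*t*exp(3*t)/13

Divide through by 4: y'' - 6y' + 9y = 6*sin(2*t).
Characteristic equation r² - 6r + 9 = 0 has discriminant (-6)² - 4·(9) = 0, so r = 3 is a repeated root.
Hence y_h = (C1 + C2*t)*exp(3*t).
Try y_p = A*cos(2*t) + B*sin(2*t). Substituting and equating the coefficients of cos(2t) and sin(2t) gives A = 72/169, B = 30/169, so y_p = 30*sin(2*t)/169 + 72*cos(2*t)/169.
General solution: y = 30*sin(2*t)/169 + 72*cos(2*t)/169 + C1*exp(3*t) + C2*t*exp(3*t).
Apply the initial conditions: y(0) = 72/169 + C1 = 5 and y'(0) = 60/169 + C2 + 3*C1 = 5. Solving gives C1 = 773/169, C2 = -118/13.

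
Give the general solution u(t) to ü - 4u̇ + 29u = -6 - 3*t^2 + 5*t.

u = -4388/24389 - 3*t**2/29 + 121*t/841 + C1*cos(5*t)*exp(2*t) + C2*exp(2*t)*sin(5*t)

Characteristic equation r² - 4r + 29 = 0 has discriminant (-4)² - 4·(29) = -100 < 0, so r = 2 ± 5i.
Hence u_h = C1*cos(5*t)*exp(2*t) + C2*exp(2*t)*sin(5*t).
For the particular solution try u_p = A0 + A1*t + A2*t^2. Substituting and matching coefficients of each power of t gives A0 = -4388/24389, A1 = 121/841, A2 = -3/29, so u_p = -4388/24389 - 3*t^2/29 + 121*t/841.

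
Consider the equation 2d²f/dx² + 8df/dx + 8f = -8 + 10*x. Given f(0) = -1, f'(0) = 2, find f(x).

Divide through by 2: f'' + 4f' + 4f = -4 + 5*x.
Characteristic equation r² + 4r + 4 = 0 has discriminant (4)² - 4·(4) = 0, so r = -2 is a repeated root.
Hence f_h = (C1 + C2*x)*exp(-2*x).
For the particular solution try f_p = A0 + A1*x. Substituting and matching coefficients of each power of x gives A0 = -9/4, A1 = 5/4, so f_p = -9/4 + 5*x/4.
General solution: f = -9/4 + 5*x/4 + C1*exp(-2*x) + C2*x*exp(-2*x).
Apply the initial conditions: f(0) = -9/4 + C1 = -1 and f'(0) = 5/4 + C2 - 2*C1 = 2. Solving gives C1 = 5/4, C2 = 13/4.

f = -9/4 + 5*x/4 + 5*exp(-2*x)/4 + 13*x*exp(-2*x)/4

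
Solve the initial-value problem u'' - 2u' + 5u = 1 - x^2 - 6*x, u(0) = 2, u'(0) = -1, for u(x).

u = -33/125 - 34*x/25 - x**2/5 - 119*exp(x)*sin(2*x)/125 + 283*cos(2*x)*exp(x)/125

Characteristic equation r² - 2r + 5 = 0 has discriminant (-2)² - 4·(5) = -16 < 0, so r = 1 ± 2i.
Hence u_h = C1*cos(2*x)*exp(x) + C2*exp(x)*sin(2*x).
For the particular solution try u_p = A0 + A1*x + A2*x^2. Substituting and matching coefficients of each power of x gives A0 = -33/125, A1 = -34/25, A2 = -1/5, so u_p = -33/125 - 34*x/25 - x^2/5.
General solution: u = -33/125 - 34*x/25 - x^2/5 + C1*cos(2*x)*exp(x) + C2*exp(x)*sin(2*x).
Apply the initial conditions: u(0) = -33/125 + C1 = 2 and u'(0) = -34/25 + C1 + 2*C2 = -1. Solving gives C1 = 283/125, C2 = -119/125.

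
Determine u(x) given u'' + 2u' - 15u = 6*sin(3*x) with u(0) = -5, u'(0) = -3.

Characteristic equation r² + 2r - 15 = 0 factors as (r + 5)(r - 3) = 0, so r = -5, 3.
Hence u_h = C1*exp(-5*x) + C2*exp(3*x).
Try u_p = A*cos(3*x) + B*sin(3*x). Substituting and equating the coefficients of cos(3x) and sin(3x) gives A = -1/17, B = -4/17, so u_p = -4*sin(3*x)/17 - cos(3*x)/17.
General solution: u = -4*sin(3*x)/17 - cos(3*x)/17 + C1*exp(-5*x) + C2*exp(3*x).
Apply the initial conditions: u(0) = -1/17 + C1 + C2 = -5 and u'(0) = -12/17 - 5*C1 + 3*C2 = -3. Solving gives C1 = -213/136, C2 = -27/8.

u = -213*exp(-5*x)/136 - 27*exp(3*x)/8 - 4*sin(3*x)/17 - cos(3*x)/17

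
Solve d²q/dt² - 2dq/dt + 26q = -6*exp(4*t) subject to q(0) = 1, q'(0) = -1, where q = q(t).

Characteristic equation r² - 2r + 26 = 0 has discriminant (-2)² - 4·(26) = -100 < 0, so r = 1 ± 5i.
Hence q_h = C1*cos(5*t)*exp(t) + C2*exp(t)*sin(5*t).
Try q_p = A*exp(4*t). Substituting into the equation and dividing by exp(4*t) gives A = -3/17, so q_p = -3*exp(4*t)/17.
General solution: q = -3*exp(4*t)/17 + C1*cos(5*t)*exp(t) + C2*exp(t)*sin(5*t).
Apply the initial conditions: q(0) = -3/17 + C1 = 1 and q'(0) = -12/17 + C1 + 5*C2 = -1. Solving gives C1 = 20/17, C2 = -5/17.

q = -3*exp(4*t)/17 - 5*exp(t)*sin(5*t)/17 + 20*cos(5*t)*exp(t)/17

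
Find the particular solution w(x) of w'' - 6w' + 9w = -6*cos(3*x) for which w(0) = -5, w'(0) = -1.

w = -5*exp(3*x) + sin(3*x)/3 + 13*x*exp(3*x)

Characteristic equation r² - 6r + 9 = 0 has discriminant (-6)² - 4·(9) = 0, so r = 3 is a repeated root.
Hence w_h = (C1 + C2*x)*exp(3*x).
Try w_p = A*cos(3*x) + B*sin(3*x). Substituting and equating the coefficients of cos(3x) and sin(3x) gives A = 0, B = 1/3, so w_p = sin(3*x)/3.
General solution: w = sin(3*x)/3 + C1*exp(3*x) + C2*x*exp(3*x).
Apply the initial conditions: w(0) = C1 = -5 and w'(0) = 1 + C2 + 3*C1 = -1. Solving gives C1 = -5, C2 = 13.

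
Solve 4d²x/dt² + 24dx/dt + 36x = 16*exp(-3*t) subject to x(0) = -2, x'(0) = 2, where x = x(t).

x = -2*exp(-3*t) - 4*t*exp(-3*t) + 2*t**2*exp(-3*t)

Divide through by 4: x'' + 6x' + 9x = 4*exp(-3*t).
Characteristic equation r² + 6r + 9 = 0 has discriminant (6)² - 4·(9) = 0, so r = -3 is a repeated root.
Hence x_h = (C1 + C2*t)*exp(-3*t).
Since exp(-3*t) solves the homogeneous equation (r = -3 is a root of multiplicity 2), multiply the trial by t^2. Try x_p = A*t^2*exp(-3*t). Substituting into the equation and dividing by exp(-3*t) gives A = 2, so x_p = 2*t^2*exp(-3*t).
General solution: x = C1*exp(-3*t) + 2*t^2*exp(-3*t) + C2*t*exp(-3*t).
Apply the initial conditions: x(0) = C1 = -2 and x'(0) = C2 - 3*C1 = 2. Solving gives C1 = -2, C2 = -4.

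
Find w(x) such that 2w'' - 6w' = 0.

w = C2 + C1*exp(3*x)

Divide through by 2: w'' - 3w' = 0.
Characteristic equation r² - 3r = 0 factors as (r - 3)r = 0, so r = 3, 0.
Hence w_h = C1*exp(3*x) + C2.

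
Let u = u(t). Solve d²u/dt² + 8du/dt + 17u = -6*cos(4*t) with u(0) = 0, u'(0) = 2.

u = -192*sin(4*t)/1025 - 6*cos(4*t)/1025 + 6*cos(t)*exp(-4*t)/1025 + 2842*exp(-4*t)*sin(t)/1025

Characteristic equation r² + 8r + 17 = 0 has discriminant (8)² - 4·(17) = -4 < 0, so r = -4 ± i.
Hence u_h = C1*cos(t)*exp(-4*t) + C2*exp(-4*t)*sin(t).
Try u_p = A*cos(4*t) + B*sin(4*t). Substituting and equating the coefficients of cos(4t) and sin(4t) gives A = -6/1025, B = -192/1025, so u_p = -192*sin(4*t)/1025 - 6*cos(4*t)/1025.
General solution: u = -192*sin(4*t)/1025 - 6*cos(4*t)/1025 + C1*cos(t)*exp(-4*t) + C2*exp(-4*t)*sin(t).
Apply the initial conditions: u(0) = -6/1025 + C1 = 0 and u'(0) = -768/1025 + C2 - 4*C1 = 2. Solving gives C1 = 6/1025, C2 = 2842/1025.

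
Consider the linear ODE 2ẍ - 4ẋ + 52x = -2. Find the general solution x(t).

x = -1/26 + C1*cos(5*t)*exp(t) + C2*exp(t)*sin(5*t)

Divide through by 2: x'' - 2x' + 26x = -1.
Characteristic equation r² - 2r + 26 = 0 has discriminant (-2)² - 4·(26) = -100 < 0, so r = 1 ± 5i.
Hence x_h = C1*cos(5*t)*exp(t) + C2*exp(t)*sin(5*t).
For the particular solution try x_p = A0. Substituting and matching coefficients of each power of t gives A0 = -1/26, so x_p = -1/26.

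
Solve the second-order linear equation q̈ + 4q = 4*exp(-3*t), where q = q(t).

Characteristic equation r² + 4 = 0 has discriminant (0)² - 4·(4) = -16 < 0, so r = ± 2i.
Hence q_h = C1*cos(2*t) + C2*sin(2*t).
Try q_p = A*exp(-3*t). Substituting into the equation and dividing by exp(-3*t) gives A = 4/13, so q_p = 4*exp(-3*t)/13.

q = 4*exp(-3*t)/13 + C1*cos(2*t) + C2*sin(2*t)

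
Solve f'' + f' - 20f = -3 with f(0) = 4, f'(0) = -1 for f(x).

Characteristic equation r² + r - 20 = 0 factors as (r - 4)(r + 5) = 0, so r = 4, -5.
Hence f_h = C1*exp(4*x) + C2*exp(-5*x).
For the particular solution try f_p = A0. Substituting and matching coefficients of each power of x gives A0 = 3/20, so f_p = 3/20.
General solution: f = 3/20 + C1*exp(4*x) + C2*exp(-5*x).
Apply the initial conditions: f(0) = 3/20 + C1 + C2 = 4 and f'(0) = -5*C2 + 4*C1 = -1. Solving gives C1 = 73/36, C2 = 82/45.

f = 3/20 + 73*exp(4*x)/36 + 82*exp(-5*x)/45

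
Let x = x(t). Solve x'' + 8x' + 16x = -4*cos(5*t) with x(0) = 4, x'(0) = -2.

Characteristic equation r² + 8r + 16 = 0 has discriminant (8)² - 4·(16) = 0, so r = -4 is a repeated root.
Hence x_h = (C1 + C2*t)*exp(-4*t).
Try x_p = A*cos(5*t) + B*sin(5*t). Substituting and equating the coefficients of cos(5t) and sin(5t) gives A = 36/1681, B = -160/1681, so x_p = -160*sin(5*t)/1681 + 36*cos(5*t)/1681.
General solution: x = -160*sin(5*t)/1681 + 36*cos(5*t)/1681 + C1*exp(-4*t) + C2*t*exp(-4*t).
Apply the initial conditions: x(0) = 36/1681 + C1 = 4 and x'(0) = -800/1681 + C2 - 4*C1 = -2. Solving gives C1 = 6688/1681, C2 = 590/41.

x = -160*sin(5*t)/1681 + 36*cos(5*t)/1681 + 6688*exp(-4*t)/1681 + 590*t*exp(-4*t)/41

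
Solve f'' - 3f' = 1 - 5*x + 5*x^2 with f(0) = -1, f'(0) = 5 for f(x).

Characteristic equation r² - 3r = 0 factors as (r - 3)r = 0, so r = 3, 0.
Hence f_h = C1*exp(3*x) + C2.
Since 0 is a characteristic root (multiplicity 1), multiply the polynomial trial by x: try f_p = x*(A0 + A1*x + A2*x^2). Substituting and matching coefficients of each power of x gives A0 = -4/27, A1 = 5/18, A2 = -5/9, so f_p = -5*x^3/9 - 4*x/27 + 5*x^2/18.
General solution: f = C2 - 5*x^3/9 - 4*x/27 + 5*x^2/18 + C1*exp(3*x).
Apply the initial conditions: f(0) = C1 + C2 = -1 and f'(0) = -4/27 + 3*C1 = 5. Solving gives C1 = 139/81, C2 = -220/81.

f = -220/81 - 5*x**3/9 - 4*x/27 + 5*x**2/18 + 139*exp(3*x)/81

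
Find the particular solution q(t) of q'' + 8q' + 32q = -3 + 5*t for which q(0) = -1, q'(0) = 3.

Characteristic equation r² + 8r + 32 = 0 has discriminant (8)² - 4·(32) = -64 < 0, so r = -4 ± 4i.
Hence q_h = C1*cos(4*t)*exp(-4*t) + C2*exp(-4*t)*sin(4*t).
For the particular solution try q_p = A0 + A1*t. Substituting and matching coefficients of each power of t gives A0 = -17/128, A1 = 5/32, so q_p = -17/128 + 5*t/32.
General solution: q = -17/128 + 5*t/32 + C1*cos(4*t)*exp(-4*t) + C2*exp(-4*t)*sin(4*t).
Apply the initial conditions: q(0) = -17/128 + C1 = -1 and q'(0) = 5/32 - 4*C1 + 4*C2 = 3. Solving gives C1 = -111/128, C2 = -5/32.

q = -17/128 + 5*t/32 - 111*cos(4*t)*exp(-4*t)/128 - 5*exp(-4*t)*sin(4*t)/32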